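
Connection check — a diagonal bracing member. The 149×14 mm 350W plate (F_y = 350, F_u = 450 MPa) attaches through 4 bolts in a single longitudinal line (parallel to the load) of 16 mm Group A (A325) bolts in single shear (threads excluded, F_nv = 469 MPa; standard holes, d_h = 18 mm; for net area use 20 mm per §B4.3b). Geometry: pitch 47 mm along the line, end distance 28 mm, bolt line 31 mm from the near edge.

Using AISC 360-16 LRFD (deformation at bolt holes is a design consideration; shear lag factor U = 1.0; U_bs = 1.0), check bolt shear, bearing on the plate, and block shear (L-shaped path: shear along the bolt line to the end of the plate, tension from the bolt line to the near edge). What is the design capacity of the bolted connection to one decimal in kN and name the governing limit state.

Bolt shear: A_b = π(16)²/4 = 201.06 mm². φR_n = 0.75 × 469 × 201.06 × 4 × 1 = 282.9 kN.
Bearing (14 mm plate, F_u = 450 MPa): end bolts L_c = 28 − 18/2 = 19, R_n = min(1.2×19×14×450, 2.4×16×14×450) = 143.64 kN/bolt; interior L_c = 47 − 18 = 29, R_n = 219.24 kN/bolt. φR_n = 0.75 × (1×143.64 + 3×219.24) = 601.0 kN.
Block shear: shear path 1×[28+3×47] = 1×169 mm, A_gv = 2366, A_nv = 1×(169 − 3.5×20)×14 = 1386 mm²; tension to near edge: (31 − 0.5×20)×14 = 294 mm². R_n = min(0.6×450×1386, 0.6×350×2366) + 1.0×450×294 = min(374.22, 496.86) + 132.3 = 506.52 kN. φR_n = 0.75 × 506.52 = 379.9 kN.
Governing: min(282.9, 601.0, 379.9) = 282.9 kN → bolt shear.

282.9 kN (bolt shear governs)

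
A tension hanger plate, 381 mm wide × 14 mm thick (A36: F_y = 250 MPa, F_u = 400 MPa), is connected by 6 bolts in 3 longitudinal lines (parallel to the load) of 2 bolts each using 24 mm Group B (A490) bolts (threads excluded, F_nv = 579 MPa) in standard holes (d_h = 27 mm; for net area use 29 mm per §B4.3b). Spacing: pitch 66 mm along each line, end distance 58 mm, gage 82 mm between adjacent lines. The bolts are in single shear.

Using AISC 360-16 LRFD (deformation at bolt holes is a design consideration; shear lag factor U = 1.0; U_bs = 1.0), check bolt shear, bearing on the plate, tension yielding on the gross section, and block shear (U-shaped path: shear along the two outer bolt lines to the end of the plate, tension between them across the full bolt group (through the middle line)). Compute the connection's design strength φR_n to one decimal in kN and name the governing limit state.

Bolt shear: A_b = π(24)²/4 = 452.39 mm². φR_n = 0.75 × 579 × 452.39 × 6 × 1 = 1178.7 kN.
Bearing (14 mm plate, F_u = 400 MPa): end bolts L_c = 58 − 27/2 = 44.5, R_n = min(1.2×44.5×14×400, 2.4×24×14×400) = 299.04 kN/bolt; interior L_c = 66 − 27 = 39, R_n = 262.08 kN/bolt. φR_n = 0.75 × (3×299.04 + 3×262.08) = 1262.5 kN.
Tension yield (gross): A_g = 381×14 = 5334 mm². φR_n = 0.90 × 250 × 5334 = 1200.2 kN.
Block shear: shear path 2×[58+1×66] = 2×124 mm, A_gv = 3472, A_nv = 2×(124 − 1.5×29)×14 = 2254 mm²; tension across gage: (164 − 2×29)×14 = 1484 mm². R_n = min(0.6×400×2254, 0.6×250×3472) + 1.0×400×1484 = min(540.96, 520.8) + 593.6 = 1114.4 kN. φR_n = 0.75 × 1114.4 = 835.8 kN.
Governing: min(1178.7, 1262.5, 1200.2, 835.8) = 835.8 kN → block shear.

835.8 kN (block shear governs)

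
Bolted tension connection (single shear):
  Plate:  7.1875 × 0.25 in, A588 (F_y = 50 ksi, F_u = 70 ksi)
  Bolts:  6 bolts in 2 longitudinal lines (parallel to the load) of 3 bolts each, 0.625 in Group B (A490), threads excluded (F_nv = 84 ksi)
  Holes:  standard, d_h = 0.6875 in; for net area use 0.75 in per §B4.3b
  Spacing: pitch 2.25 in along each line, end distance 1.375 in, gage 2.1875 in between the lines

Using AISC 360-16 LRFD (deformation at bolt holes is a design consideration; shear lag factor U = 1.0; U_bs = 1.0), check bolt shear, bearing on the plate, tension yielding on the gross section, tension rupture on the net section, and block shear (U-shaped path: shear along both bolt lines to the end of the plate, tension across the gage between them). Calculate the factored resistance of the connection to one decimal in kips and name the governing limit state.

74.6 kips (net-section rupture governs)

Bolt shear: A_b = π(0.625)²/4 = 0.3068 in². φR_n = 0.75 × 84 × 0.3068 × 6 × 1 = 116.0 kips.
Bearing (0.25 in plate, F_u = 70 ksi): end bolts L_c = 1.375 − 0.6875/2 = 1.03125, R_n = min(1.2×1.03125×0.25×70, 2.4×0.625×0.25×70) = 21.656 kips/bolt; interior L_c = 2.25 − 0.6875 = 1.5625, R_n = 26.25 kips/bolt. φR_n = 0.75 × (2×21.656 + 4×26.25) = 111.2 kips.
Tension yield (gross): A_g = 7.1875×0.25 = 1.7969 in². φR_n = 0.90 × 50 × 1.7969 = 80.9 kips.
Tension rupture (net): A_n = (7.1875 − 2×0.75)×0.25 = 1.4219 in² (U = 1.0, A_e = A_n). φR_n = 0.75 × 70 × 1.4219 = 74.6 kips.
Block shear: shear path 2×[1.375+2×2.25] = 2×5.875 in, A_gv = 2.9375, A_nv = 2×(5.875 − 2.5×0.75)×0.25 = 2 in²; tension across gage: (2.1875 − 1×0.75)×0.25 = 0.35938 in². R_n = min(0.6×70×2, 0.6×50×2.9375) + 1.0×70×0.35938 = min(84, 88.125) + 25.157 = 109.16 kips. φR_n = 0.75 × 109.16 = 81.9 kips.
Governing: min(116.0, 111.2, 80.9, 74.6, 81.9) = 74.6 kips → net-section rupture.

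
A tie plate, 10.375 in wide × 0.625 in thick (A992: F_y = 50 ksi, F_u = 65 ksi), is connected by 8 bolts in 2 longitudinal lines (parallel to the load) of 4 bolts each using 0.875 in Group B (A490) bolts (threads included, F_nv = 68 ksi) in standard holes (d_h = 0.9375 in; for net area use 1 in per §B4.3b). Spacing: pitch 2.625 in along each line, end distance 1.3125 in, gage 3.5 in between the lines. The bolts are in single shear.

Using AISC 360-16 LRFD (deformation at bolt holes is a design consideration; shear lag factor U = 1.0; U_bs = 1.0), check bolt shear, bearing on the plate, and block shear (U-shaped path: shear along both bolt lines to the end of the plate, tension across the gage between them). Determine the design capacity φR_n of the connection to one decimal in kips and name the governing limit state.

Bolt shear: A_b = π(0.875)²/4 = 0.60132 in². φR_n = 0.75 × 68 × 0.60132 × 8 × 1 = 245.3 kips.
Bearing (0.625 in plate, F_u = 65 ksi): end bolts L_c = 1.3125 − 0.9375/2 = 0.84375, R_n = min(1.2×0.84375×0.625×65, 2.4×0.875×0.625×65) = 41.133 kips/bolt; interior L_c = 2.625 − 0.9375 = 1.6875, R_n = 82.266 kips/bolt. φR_n = 0.75 × (2×41.133 + 6×82.266) = 431.9 kips.
Block shear: shear path 2×[1.3125+3×2.625] = 2×9.1875 in, A_gv = 11.484, A_nv = 2×(9.1875 − 3.5×1)×0.625 = 7.1094 in²; tension across gage: (3.5 − 1×1)×0.625 = 1.5625 in². R_n = min(0.6×65×7.1094, 0.6×50×11.484) + 1.0×65×1.5625 = min(277.27, 344.52) + 101.56 = 378.83 kips. φR_n = 0.75 × 378.83 = 284.1 kips.
Governing: min(245.3, 431.9, 284.1) = 245.3 kips → bolt shear.

245.3 kips (bolt shear governs)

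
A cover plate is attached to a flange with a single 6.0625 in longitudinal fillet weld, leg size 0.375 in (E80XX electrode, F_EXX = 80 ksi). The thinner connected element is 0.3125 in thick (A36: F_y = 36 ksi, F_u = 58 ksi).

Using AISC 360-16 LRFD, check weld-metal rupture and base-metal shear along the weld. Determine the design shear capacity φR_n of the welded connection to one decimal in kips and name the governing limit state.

Weld metal: throat = 0.707×0.375 = 0.26513 in, L = 6.0625 in. φR_n = 0.75 × 0.6 × 80 × 0.26513 × 6.0625 = 57.9 kips.
Base metal shear (0.3125 in plate): yield φR_n = 1.0×0.6×36×0.3125×6.0625 = 40.9 kips; rupture φR_n = 0.75×0.6×58×0.3125×6.0625 = 49.4 kips; take 40.9 kips (yield).
Governing: min(57.9, 40.9) = 40.9 kips → base-metal shear.

40.9 kips (base-metal shear governs)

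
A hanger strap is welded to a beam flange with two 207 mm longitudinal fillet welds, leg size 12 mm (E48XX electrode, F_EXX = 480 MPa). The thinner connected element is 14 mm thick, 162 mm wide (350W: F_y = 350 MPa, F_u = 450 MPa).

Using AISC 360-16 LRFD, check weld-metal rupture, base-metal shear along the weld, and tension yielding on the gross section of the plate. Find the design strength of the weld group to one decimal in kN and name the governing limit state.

Weld metal: throat = 0.707×12 = 8.484 mm, L = 2×207 = 414 mm. φR_n = 0.75 × 0.6 × 480 × 8.484 × 414 = 758.7 kN.
Base metal shear (14 mm plate): yield φR_n = 1.0×0.6×350×14×414 = 1217.2 kN; rupture φR_n = 0.75×0.6×450×14×414 = 1173.7 kN; take 1173.7 kN (rupture).
Tension yield (gross): A_g = 162×14 = 2268 mm². φR_n = 0.90 × 350 × 2268 = 714.4 kN.
Governing: min(758.7, 1173.7, 714.4) = 714.4 kN → gross-section yield.

714.4 kN (gross-section yield governs)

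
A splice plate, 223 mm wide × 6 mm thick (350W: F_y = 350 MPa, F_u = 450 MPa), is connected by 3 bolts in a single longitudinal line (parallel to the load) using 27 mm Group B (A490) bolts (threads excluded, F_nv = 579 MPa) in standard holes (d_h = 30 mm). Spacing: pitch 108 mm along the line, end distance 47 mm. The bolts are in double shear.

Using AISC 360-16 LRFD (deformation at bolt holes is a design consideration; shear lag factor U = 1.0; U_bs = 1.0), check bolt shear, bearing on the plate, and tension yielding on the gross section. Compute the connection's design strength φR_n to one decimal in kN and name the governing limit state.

340.2 kN (bearing governs)

Bolt shear: A_b = π(27)²/4 = 572.56 mm². φR_n = 0.75 × 579 × 572.56 × 3 × 2 = 1491.8 kN.
Bearing (6 mm plate, F_u = 450 MPa): end bolts L_c = 47 − 30/2 = 32, R_n = min(1.2×32×6×450, 2.4×27×6×450) = 103.68 kN/bolt; interior L_c = 108 − 30 = 78, R_n = 174.96 kN/bolt. φR_n = 0.75 × (1×103.68 + 2×174.96) = 340.2 kN.
Tension yield (gross): A_g = 223×6 = 1338 mm². φR_n = 0.90 × 350 × 1338 = 421.5 kN.
Governing: min(1491.8, 340.2, 421.5) = 340.2 kN → bearing.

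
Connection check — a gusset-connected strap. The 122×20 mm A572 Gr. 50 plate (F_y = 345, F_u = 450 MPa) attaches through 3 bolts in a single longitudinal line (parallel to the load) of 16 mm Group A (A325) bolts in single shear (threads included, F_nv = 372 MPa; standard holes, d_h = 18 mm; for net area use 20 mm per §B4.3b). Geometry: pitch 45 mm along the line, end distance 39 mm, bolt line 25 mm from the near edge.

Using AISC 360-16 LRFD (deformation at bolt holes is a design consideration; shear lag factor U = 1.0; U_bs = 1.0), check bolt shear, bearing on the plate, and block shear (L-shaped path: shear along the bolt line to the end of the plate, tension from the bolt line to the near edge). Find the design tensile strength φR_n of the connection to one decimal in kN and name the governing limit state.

Bolt shear: A_b = π(16)²/4 = 201.06 mm². φR_n = 0.75 × 372 × 201.06 × 3 × 1 = 168.3 kN.
Bearing (20 mm plate, F_u = 450 MPa): end bolts L_c = 39 − 18/2 = 30, R_n = min(1.2×30×20×450, 2.4×16×20×450) = 324 kN/bolt; interior L_c = 45 − 18 = 27, R_n = 291.6 kN/bolt. φR_n = 0.75 × (1×324 + 2×291.6) = 680.4 kN.
Block shear: shear path 1×[39+2×45] = 1×129 mm, A_gv = 2580, A_nv = 1×(129 − 2.5×20)×20 = 1580 mm²; tension to near edge: (25 − 0.5×20)×20 = 300 mm². R_n = min(0.6×450×1580, 0.6×345×2580) + 1.0×450×300 = min(426.6, 534.06) + 135 = 561.6 kN. φR_n = 0.75 × 561.6 = 421.2 kN.
Governing: min(168.3, 680.4, 421.2) = 168.3 kN → bolt shear.

168.3 kN (bolt shear governs)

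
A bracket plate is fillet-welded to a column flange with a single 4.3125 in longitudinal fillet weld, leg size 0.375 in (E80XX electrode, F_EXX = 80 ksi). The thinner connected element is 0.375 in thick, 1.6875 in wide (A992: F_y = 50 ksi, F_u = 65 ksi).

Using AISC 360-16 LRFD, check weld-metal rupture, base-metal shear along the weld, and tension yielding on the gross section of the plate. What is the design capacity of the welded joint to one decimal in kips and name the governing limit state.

28.5 kips (gross-section yield governs)

Weld metal: throat = 0.707×0.375 = 0.26513 in, L = 4.3125 in. φR_n = 0.75 × 0.6 × 80 × 0.26513 × 4.3125 = 41.2 kips.
Base metal shear (0.375 in plate): yield φR_n = 1.0×0.6×50×0.375×4.3125 = 48.5 kips; rupture φR_n = 0.75×0.6×65×0.375×4.3125 = 47.3 kips; take 47.3 kips (rupture).
Tension yield (gross): A_g = 1.6875×0.375 = 0.63281 in². φR_n = 0.90 × 50 × 0.63281 = 28.5 kips.
Governing: min(41.2, 47.3, 28.5) = 28.5 kips → gross-section yield.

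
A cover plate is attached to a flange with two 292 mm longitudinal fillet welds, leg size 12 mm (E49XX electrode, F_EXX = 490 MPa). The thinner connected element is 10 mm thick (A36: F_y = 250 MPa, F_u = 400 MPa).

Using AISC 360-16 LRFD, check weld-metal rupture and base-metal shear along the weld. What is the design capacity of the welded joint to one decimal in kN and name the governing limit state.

Weld metal: throat = 0.707×12 = 8.484 mm, L = 2×292 = 584 mm. φR_n = 0.75 × 0.6 × 490 × 8.484 × 584 = 1092.5 kN.
Base metal shear (10 mm plate): yield φR_n = 1.0×0.6×250×10×584 = 876.0 kN; rupture φR_n = 0.75×0.6×400×10×584 = 1051.2 kN; take 876.0 kN (yield).
Governing: min(1092.5, 876.0) = 876.0 kN → base-metal shear.

876.0 kN (base-metal shear governs)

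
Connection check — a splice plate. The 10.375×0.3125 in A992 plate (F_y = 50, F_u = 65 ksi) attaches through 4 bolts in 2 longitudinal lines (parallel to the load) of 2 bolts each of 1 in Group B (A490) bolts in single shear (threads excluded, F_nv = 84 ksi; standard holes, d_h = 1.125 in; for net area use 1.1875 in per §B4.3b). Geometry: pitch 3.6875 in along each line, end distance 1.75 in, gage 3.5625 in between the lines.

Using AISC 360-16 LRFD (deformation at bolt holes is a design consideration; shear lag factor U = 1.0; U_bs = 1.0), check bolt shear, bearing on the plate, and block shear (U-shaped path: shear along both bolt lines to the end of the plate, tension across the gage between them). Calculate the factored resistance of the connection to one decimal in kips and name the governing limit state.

103.0 kips (block shear governs)

Bolt shear: A_b = π(1)²/4 = 0.7854 in². φR_n = 0.75 × 84 × 0.7854 × 4 × 1 = 197.9 kips.
Bearing (0.3125 in plate, F_u = 65 ksi): end bolts L_c = 1.75 − 1.125/2 = 1.1875, R_n = min(1.2×1.1875×0.3125×65, 2.4×1×0.3125×65) = 28.945 kips/bolt; interior L_c = 3.6875 − 1.125 = 2.5625, R_n = 48.75 kips/bolt. φR_n = 0.75 × (2×28.945 + 2×48.75) = 116.5 kips.
Block shear: shear path 2×[1.75+1×3.6875] = 2×5.4375 in, A_gv = 3.3984, A_nv = 2×(5.4375 − 1.5×1.1875)×0.3125 = 2.2852 in²; tension across gage: (3.5625 − 1×1.1875)×0.3125 = 0.74219 in². R_n = min(0.6×65×2.2852, 0.6×50×3.3984) + 1.0×65×0.74219 = min(89.123, 101.95) + 48.242 = 137.37 kips. φR_n = 0.75 × 137.37 = 103.0 kips.
Governing: min(197.9, 116.5, 103.0) = 103.0 kips → block shear.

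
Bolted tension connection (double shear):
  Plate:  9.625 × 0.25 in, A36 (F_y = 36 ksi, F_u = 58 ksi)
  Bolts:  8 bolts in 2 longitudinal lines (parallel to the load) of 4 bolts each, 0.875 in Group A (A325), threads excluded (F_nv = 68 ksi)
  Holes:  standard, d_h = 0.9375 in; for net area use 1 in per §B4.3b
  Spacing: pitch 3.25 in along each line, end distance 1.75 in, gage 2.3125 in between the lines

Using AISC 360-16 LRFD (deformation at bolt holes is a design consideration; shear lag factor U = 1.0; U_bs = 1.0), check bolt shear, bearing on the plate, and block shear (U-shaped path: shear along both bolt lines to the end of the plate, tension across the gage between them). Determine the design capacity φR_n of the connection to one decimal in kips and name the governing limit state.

Bolt shear: A_b = π(0.875)²/4 = 0.60132 in². φR_n = 0.75 × 68 × 0.60132 × 8 × 2 = 490.7 kips.
Bearing (0.25 in plate, F_u = 58 ksi): end bolts L_c = 1.75 − 0.9375/2 = 1.28125, R_n = min(1.2×1.28125×0.25×58, 2.4×0.875×0.25×58) = 22.294 kips/bolt; interior L_c = 3.25 − 0.9375 = 2.3125, R_n = 30.45 kips/bolt. φR_n = 0.75 × (2×22.294 + 6×30.45) = 170.5 kips.
Block shear: shear path 2×[1.75+3×3.25] = 2×11.5 in, A_gv = 5.75, A_nv = 2×(11.5 − 3.5×1)×0.25 = 4 in²; tension across gage: (2.3125 − 1×1)×0.25 = 0.32813 in². R_n = min(0.6×58×4, 0.6×36×5.75) + 1.0×58×0.32813 = min(139.2, 124.2) + 19.032 = 143.23 kips. φR_n = 0.75 × 143.23 = 107.4 kips.
Governing: min(490.7, 170.5, 107.4) = 107.4 kips → block shear.

107.4 kips (block shear governs)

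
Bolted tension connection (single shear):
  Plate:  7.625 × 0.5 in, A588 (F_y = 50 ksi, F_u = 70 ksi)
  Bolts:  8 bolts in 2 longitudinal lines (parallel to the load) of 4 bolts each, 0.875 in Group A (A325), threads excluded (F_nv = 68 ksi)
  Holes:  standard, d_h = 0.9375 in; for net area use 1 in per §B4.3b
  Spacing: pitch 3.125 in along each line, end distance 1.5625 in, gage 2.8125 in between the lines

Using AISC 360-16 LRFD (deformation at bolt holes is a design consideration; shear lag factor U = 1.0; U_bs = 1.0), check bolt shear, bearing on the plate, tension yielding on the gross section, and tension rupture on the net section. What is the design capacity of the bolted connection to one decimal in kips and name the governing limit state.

147.7 kips (net-section rupture governs)

Bolt shear: A_b = π(0.875)²/4 = 0.60132 in². φR_n = 0.75 × 68 × 0.60132 × 8 × 1 = 245.3 kips.
Bearing (0.5 in plate, F_u = 70 ksi): end bolts L_c = 1.5625 − 0.9375/2 = 1.09375, R_n = min(1.2×1.09375×0.5×70, 2.4×0.875×0.5×70) = 45.938 kips/bolt; interior L_c = 3.125 − 0.9375 = 2.1875, R_n = 73.5 kips/bolt. φR_n = 0.75 × (2×45.938 + 6×73.5) = 399.7 kips.
Tension yield (gross): A_g = 7.625×0.5 = 3.8125 in². φR_n = 0.90 × 50 × 3.8125 = 171.6 kips.
Tension rupture (net): A_n = (7.625 − 2×1)×0.5 = 2.8125 in² (U = 1.0, A_e = A_n). φR_n = 0.75 × 70 × 2.8125 = 147.7 kips.
Governing: min(245.3, 399.7, 171.6, 147.7) = 147.7 kips → net-section rupture.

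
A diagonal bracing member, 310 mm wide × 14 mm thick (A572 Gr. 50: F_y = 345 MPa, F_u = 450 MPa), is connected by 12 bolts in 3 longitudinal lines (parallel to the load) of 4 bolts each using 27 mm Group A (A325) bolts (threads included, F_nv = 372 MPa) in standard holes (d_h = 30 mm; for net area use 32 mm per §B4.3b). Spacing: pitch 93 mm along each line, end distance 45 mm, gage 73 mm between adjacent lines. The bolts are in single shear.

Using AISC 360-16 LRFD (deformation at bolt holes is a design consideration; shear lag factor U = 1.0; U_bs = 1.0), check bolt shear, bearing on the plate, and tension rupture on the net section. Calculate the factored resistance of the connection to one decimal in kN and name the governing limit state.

Bolt shear: A_b = π(27)²/4 = 572.56 mm². φR_n = 0.75 × 372 × 572.56 × 12 × 1 = 1916.9 kN.
Bearing (14 mm plate, F_u = 450 MPa): end bolts L_c = 45 − 30/2 = 30, R_n = min(1.2×30×14×450, 2.4×27×14×450) = 226.8 kN/bolt; interior L_c = 93 − 30 = 63, R_n = 408.24 kN/bolt. φR_n = 0.75 × (3×226.8 + 9×408.24) = 3265.9 kN.
Tension rupture (net): A_n = (310 − 3×32)×14 = 2996 mm² (U = 1.0, A_e = A_n). φR_n = 0.75 × 450 × 2996 = 1011.2 kN.
Governing: min(1916.9, 3265.9, 1011.2) = 1011.2 kN → net-section rupture.

1011.2 kN (net-section rupture governs)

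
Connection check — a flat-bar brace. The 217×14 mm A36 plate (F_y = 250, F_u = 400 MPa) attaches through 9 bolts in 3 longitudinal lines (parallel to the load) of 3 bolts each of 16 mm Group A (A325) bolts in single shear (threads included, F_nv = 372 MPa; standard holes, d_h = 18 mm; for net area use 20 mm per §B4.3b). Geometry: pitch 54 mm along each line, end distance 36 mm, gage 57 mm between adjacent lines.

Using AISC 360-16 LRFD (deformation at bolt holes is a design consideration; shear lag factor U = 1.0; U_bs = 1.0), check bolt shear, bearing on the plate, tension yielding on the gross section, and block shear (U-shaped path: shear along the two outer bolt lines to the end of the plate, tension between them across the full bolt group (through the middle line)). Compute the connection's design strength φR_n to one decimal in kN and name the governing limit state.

Bolt shear: A_b = π(16)²/4 = 201.06 mm². φR_n = 0.75 × 372 × 201.06 × 9 × 1 = 504.9 kN.
Bearing (14 mm plate, F_u = 400 MPa): end bolts L_c = 36 − 18/2 = 27, R_n = min(1.2×27×14×400, 2.4×16×14×400) = 181.44 kN/bolt; interior L_c = 54 − 18 = 36, R_n = 215.04 kN/bolt. φR_n = 0.75 × (3×181.44 + 6×215.04) = 1375.9 kN.
Tension yield (gross): A_g = 217×14 = 3038 mm². φR_n = 0.90 × 250 × 3038 = 683.6 kN.
Block shear: shear path 2×[36+2×54] = 2×144 mm, A_gv = 4032, A_nv = 2×(144 − 2.5×20)×14 = 2632 mm²; tension across gage: (114 − 2×20)×14 = 1036 mm². R_n = min(0.6×400×2632, 0.6×250×4032) + 1.0×400×1036 = min(631.68, 604.8) + 414.4 = 1019.2 kN. φR_n = 0.75 × 1019.2 = 764.4 kN.
Governing: min(504.9, 1375.9, 683.6, 764.4) = 504.9 kN → bolt shear.

504.9 kN (bolt shear governs)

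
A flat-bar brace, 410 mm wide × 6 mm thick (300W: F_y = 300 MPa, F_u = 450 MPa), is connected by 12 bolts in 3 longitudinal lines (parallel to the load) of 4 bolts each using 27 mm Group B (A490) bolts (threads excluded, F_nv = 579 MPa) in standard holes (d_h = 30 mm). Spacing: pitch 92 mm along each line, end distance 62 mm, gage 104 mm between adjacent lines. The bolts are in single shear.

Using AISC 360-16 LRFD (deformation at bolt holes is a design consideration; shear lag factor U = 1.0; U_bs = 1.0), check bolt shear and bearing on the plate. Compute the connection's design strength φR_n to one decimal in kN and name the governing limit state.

1523.6 kN (bearing governs)

Bolt shear: A_b = π(27)²/4 = 572.56 mm². φR_n = 0.75 × 579 × 572.56 × 12 × 1 = 2983.6 kN.
Bearing (6 mm plate, F_u = 450 MPa): end bolts L_c = 62 − 30/2 = 47, R_n = min(1.2×47×6×450, 2.4×27×6×450) = 152.28 kN/bolt; interior L_c = 92 − 30 = 62, R_n = 174.96 kN/bolt. φR_n = 0.75 × (3×152.28 + 9×174.96) = 1523.6 kN.
Governing: min(2983.6, 1523.6) = 1523.6 kN → bearing.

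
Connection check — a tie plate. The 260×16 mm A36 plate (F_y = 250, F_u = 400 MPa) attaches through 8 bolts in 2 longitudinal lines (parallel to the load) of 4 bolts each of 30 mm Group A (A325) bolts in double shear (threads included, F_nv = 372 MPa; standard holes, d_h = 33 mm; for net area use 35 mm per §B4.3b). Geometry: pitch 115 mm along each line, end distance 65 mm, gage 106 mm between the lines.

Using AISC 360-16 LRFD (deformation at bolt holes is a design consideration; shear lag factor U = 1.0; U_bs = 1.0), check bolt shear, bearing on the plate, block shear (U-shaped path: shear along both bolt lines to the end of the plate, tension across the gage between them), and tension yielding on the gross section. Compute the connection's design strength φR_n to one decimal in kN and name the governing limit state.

936.0 kN (gross-section yield governs)

Bolt shear: A_b = π(30)²/4 = 706.86 mm². φR_n = 0.75 × 372 × 706.86 × 8 × 2 = 3155.4 kN.
Bearing (16 mm plate, F_u = 400 MPa): end bolts L_c = 65 − 33/2 = 48.5, R_n = min(1.2×48.5×16×400, 2.4×30×16×400) = 372.48 kN/bolt; interior L_c = 115 − 33 = 82, R_n = 460.8 kN/bolt. φR_n = 0.75 × (2×372.48 + 6×460.8) = 2632.3 kN.
Block shear: shear path 2×[65+3×115] = 2×410 mm, A_gv = 13120, A_nv = 2×(410 − 3.5×35)×16 = 9200 mm²; tension across gage: (106 − 1×35)×16 = 1136 mm². R_n = min(0.6×400×9200, 0.6×250×13120) + 1.0×400×1136 = min(2208, 1968) + 454.4 = 2422.4 kN. φR_n = 0.75 × 2422.4 = 1816.8 kN.
Tension yield (gross): A_g = 260×16 = 4160 mm². φR_n = 0.90 × 250 × 4160 = 936.0 kN.
Governing: min(3155.4, 2632.3, 1816.8, 936.0) = 936.0 kN → gross-section yield.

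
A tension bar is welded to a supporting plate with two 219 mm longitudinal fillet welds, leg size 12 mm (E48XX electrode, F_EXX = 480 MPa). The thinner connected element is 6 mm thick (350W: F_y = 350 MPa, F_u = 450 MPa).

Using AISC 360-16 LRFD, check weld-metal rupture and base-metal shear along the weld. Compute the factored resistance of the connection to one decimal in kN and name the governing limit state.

Weld metal: throat = 0.707×12 = 8.484 mm, L = 2×219 = 438 mm. φR_n = 0.75 × 0.6 × 480 × 8.484 × 438 = 802.7 kN.
Base metal shear (6 mm plate): yield φR_n = 1.0×0.6×350×6×438 = 551.9 kN; rupture φR_n = 0.75×0.6×450×6×438 = 532.2 kN; take 532.2 kN (rupture).
Governing: min(802.7, 532.2) = 532.2 kN → base-metal shear.

532.2 kN (base-metal shear governs)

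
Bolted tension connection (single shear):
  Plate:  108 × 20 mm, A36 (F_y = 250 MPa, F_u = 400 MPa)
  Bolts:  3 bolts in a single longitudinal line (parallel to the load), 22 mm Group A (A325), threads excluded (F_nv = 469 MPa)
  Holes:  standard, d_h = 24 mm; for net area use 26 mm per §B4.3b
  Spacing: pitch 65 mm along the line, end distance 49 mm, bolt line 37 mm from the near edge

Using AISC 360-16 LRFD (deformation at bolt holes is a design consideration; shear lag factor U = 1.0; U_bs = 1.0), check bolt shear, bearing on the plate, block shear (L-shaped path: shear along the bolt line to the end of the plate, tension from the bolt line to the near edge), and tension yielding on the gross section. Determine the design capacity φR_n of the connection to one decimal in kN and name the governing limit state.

401.1 kN (bolt shear governs)

Bolt shear: A_b = π(22)²/4 = 380.13 mm². φR_n = 0.75 × 469 × 380.13 × 3 × 1 = 401.1 kN.
Bearing (20 mm plate, F_u = 400 MPa): end bolts L_c = 49 − 24/2 = 37, R_n = min(1.2×37×20×400, 2.4×22×20×400) = 355.2 kN/bolt; interior L_c = 65 − 24 = 41, R_n = 393.6 kN/bolt. φR_n = 0.75 × (1×355.2 + 2×393.6) = 856.8 kN.
Block shear: shear path 1×[49+2×65] = 1×179 mm, A_gv = 3580, A_nv = 1×(179 − 2.5×26)×20 = 2280 mm²; tension to near edge: (37 − 0.5×26)×20 = 480 mm². R_n = min(0.6×400×2280, 0.6×250×3580) + 1.0×400×480 = min(547.2, 537) + 192 = 729 kN. φR_n = 0.75 × 729 = 546.8 kN.
Tension yield (gross): A_g = 108×20 = 2160 mm². φR_n = 0.90 × 250 × 2160 = 486.0 kN.
Governing: min(401.1, 856.8, 546.8, 486.0) = 401.1 kN → bolt shear.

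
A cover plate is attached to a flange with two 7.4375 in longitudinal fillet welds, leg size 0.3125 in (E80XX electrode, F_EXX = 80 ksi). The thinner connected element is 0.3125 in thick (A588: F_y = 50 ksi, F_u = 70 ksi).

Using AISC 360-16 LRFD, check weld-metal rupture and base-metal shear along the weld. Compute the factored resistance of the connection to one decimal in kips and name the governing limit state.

Weld metal: throat = 0.707×0.3125 = 0.22094 in, L = 2×7.4375 = 14.875 in. φR_n = 0.75 × 0.6 × 80 × 0.22094 × 14.875 = 118.3 kips.
Base metal shear (0.3125 in plate): yield φR_n = 1.0×0.6×50×0.3125×14.875 = 139.5 kips; rupture φR_n = 0.75×0.6×70×0.3125×14.875 = 146.4 kips; take 139.5 kips (yield).
Governing: min(118.3, 139.5) = 118.3 kips → weld metal.

118.3 kips (weld metal governs)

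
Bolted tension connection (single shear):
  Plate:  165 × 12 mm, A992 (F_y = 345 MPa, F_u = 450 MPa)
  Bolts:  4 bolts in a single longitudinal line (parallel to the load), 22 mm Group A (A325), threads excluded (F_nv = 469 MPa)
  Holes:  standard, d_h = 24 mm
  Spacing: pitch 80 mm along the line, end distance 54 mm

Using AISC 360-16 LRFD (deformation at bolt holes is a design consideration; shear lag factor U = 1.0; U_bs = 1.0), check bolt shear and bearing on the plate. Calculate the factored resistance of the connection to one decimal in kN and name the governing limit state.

534.8 kN (bolt shear governs)

Bolt shear: A_b = π(22)²/4 = 380.13 mm². φR_n = 0.75 × 469 × 380.13 × 4 × 1 = 534.8 kN.
Bearing (12 mm plate, F_u = 450 MPa): end bolts L_c = 54 − 24/2 = 42, R_n = min(1.2×42×12×450, 2.4×22×12×450) = 272.16 kN/bolt; interior L_c = 80 − 24 = 56, R_n = 285.12 kN/bolt. φR_n = 0.75 × (1×272.16 + 3×285.12) = 845.6 kN.
Governing: min(534.8, 845.6) = 534.8 kN → bolt shear.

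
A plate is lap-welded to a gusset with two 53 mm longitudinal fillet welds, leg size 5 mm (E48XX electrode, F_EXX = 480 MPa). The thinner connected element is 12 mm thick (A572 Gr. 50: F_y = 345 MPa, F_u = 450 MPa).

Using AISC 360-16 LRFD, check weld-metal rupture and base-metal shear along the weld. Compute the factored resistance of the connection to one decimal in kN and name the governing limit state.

Weld metal: throat = 0.707×5 = 3.535 mm, L = 2×53 = 106 mm. φR_n = 0.75 × 0.6 × 480 × 3.535 × 106 = 80.9 kN.
Base metal shear (12 mm plate): yield φR_n = 1.0×0.6×345×12×106 = 263.3 kN; rupture φR_n = 0.75×0.6×450×12×106 = 257.6 kN; take 257.6 kN (rupture).
Governing: min(80.9, 257.6) = 80.9 kN → weld metal.

80.9 kN (weld metal governs)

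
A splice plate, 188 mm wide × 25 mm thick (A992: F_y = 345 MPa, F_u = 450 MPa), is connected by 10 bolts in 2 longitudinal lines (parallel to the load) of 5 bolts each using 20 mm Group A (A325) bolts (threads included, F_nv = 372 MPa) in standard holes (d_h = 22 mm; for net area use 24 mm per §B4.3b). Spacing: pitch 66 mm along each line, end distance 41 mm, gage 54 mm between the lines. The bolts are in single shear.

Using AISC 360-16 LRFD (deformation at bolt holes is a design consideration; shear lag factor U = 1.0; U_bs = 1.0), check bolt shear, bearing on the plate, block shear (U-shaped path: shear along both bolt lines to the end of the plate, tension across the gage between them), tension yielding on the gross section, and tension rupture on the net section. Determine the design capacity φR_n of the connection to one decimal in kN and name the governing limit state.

Bolt shear: A_b = π(20)²/4 = 314.16 mm². φR_n = 0.75 × 372 × 314.16 × 10 × 1 = 876.5 kN.
Bearing (25 mm plate, F_u = 450 MPa): end bolts L_c = 41 − 22/2 = 30, R_n = min(1.2×30×25×450, 2.4×20×25×450) = 405 kN/bolt; interior L_c = 66 − 22 = 44, R_n = 540 kN/bolt. φR_n = 0.75 × (2×405 + 8×540) = 3847.5 kN.
Block shear: shear path 2×[41+4×66] = 2×305 mm, A_gv = 15250, A_nv = 2×(305 − 4.5×24)×25 = 9850 mm²; tension across gage: (54 − 1×24)×25 = 750 mm². R_n = min(0.6×450×9850, 0.6×345×15250) + 1.0×450×750 = min(2659.5, 3156.8) + 337.5 = 2997 kN. φR_n = 0.75 × 2997 = 2247.8 kN.
Tension yield (gross): A_g = 188×25 = 4700 mm². φR_n = 0.90 × 345 × 4700 = 1459.4 kN.
Tension rupture (net): A_n = (188 − 2×24)×25 = 3500 mm² (U = 1.0, A_e = A_n). φR_n = 0.75 × 450 × 3500 = 1181.3 kN.
Governing: min(876.5, 3847.5, 2247.8, 1459.4, 1181.3) = 876.5 kN → bolt shear.

876.5 kN (bolt shear governs)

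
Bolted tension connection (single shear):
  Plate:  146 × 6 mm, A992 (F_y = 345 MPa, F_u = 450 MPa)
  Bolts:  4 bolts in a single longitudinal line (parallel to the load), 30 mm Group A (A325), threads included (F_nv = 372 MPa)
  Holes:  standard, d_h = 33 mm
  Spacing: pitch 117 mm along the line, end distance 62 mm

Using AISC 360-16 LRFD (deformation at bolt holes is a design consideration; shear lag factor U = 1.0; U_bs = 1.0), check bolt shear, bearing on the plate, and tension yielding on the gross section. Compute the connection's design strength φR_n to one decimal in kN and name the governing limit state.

272.0 kN (gross-section yield governs)

Bolt shear: A_b = π(30)²/4 = 706.86 mm². φR_n = 0.75 × 372 × 706.86 × 4 × 1 = 788.9 kN.
Bearing (6 mm plate, F_u = 450 MPa): end bolts L_c = 62 − 33/2 = 45.5, R_n = min(1.2×45.5×6×450, 2.4×30×6×450) = 147.42 kN/bolt; interior L_c = 117 − 33 = 84, R_n = 194.4 kN/bolt. φR_n = 0.75 × (1×147.42 + 3×194.4) = 548.0 kN.
Tension yield (gross): A_g = 146×6 = 876 mm². φR_n = 0.90 × 345 × 876 = 272.0 kN.
Governing: min(788.9, 548.0, 272.0) = 272.0 kN → gross-section yield.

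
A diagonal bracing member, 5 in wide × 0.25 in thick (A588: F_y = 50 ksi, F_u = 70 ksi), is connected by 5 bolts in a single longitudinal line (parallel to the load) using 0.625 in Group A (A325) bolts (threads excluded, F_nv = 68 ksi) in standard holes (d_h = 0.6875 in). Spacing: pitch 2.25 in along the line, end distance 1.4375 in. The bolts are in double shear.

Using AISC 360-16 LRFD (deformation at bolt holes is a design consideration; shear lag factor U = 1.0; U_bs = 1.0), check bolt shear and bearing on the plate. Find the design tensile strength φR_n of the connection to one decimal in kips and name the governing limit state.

96.0 kips (bearing governs)

Bolt shear: A_b = π(0.625)²/4 = 0.3068 in². φR_n = 0.75 × 68 × 0.3068 × 5 × 2 = 156.5 kips.
Bearing (0.25 in plate, F_u = 70 ksi): end bolts L_c = 1.4375 − 0.6875/2 = 1.09375, R_n = min(1.2×1.09375×0.25×70, 2.4×0.625×0.25×70) = 22.969 kips/bolt; interior L_c = 2.25 − 0.6875 = 1.5625, R_n = 26.25 kips/bolt. φR_n = 0.75 × (1×22.969 + 4×26.25) = 96.0 kips.
Governing: min(156.5, 96.0) = 96.0 kips → bearing.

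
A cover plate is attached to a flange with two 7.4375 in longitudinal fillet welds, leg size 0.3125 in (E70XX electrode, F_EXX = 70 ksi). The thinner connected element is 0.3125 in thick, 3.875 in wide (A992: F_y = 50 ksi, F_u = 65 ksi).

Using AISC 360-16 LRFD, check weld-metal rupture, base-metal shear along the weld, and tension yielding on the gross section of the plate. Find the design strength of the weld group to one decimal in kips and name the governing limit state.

54.5 kips (gross-section yield governs)

Weld metal: throat = 0.707×0.3125 = 0.22094 in, L = 2×7.4375 = 14.875 in. φR_n = 0.75 × 0.6 × 70 × 0.22094 × 14.875 = 103.5 kips.
Base metal shear (0.3125 in plate): yield φR_n = 1.0×0.6×50×0.3125×14.875 = 139.5 kips; rupture φR_n = 0.75×0.6×65×0.3125×14.875 = 136.0 kips; take 136.0 kips (rupture).
Tension yield (gross): A_g = 3.875×0.3125 = 1.2109 in². φR_n = 0.90 × 50 × 1.2109 = 54.5 kips.
Governing: min(103.5, 136.0, 54.5) = 54.5 kips → gross-section yield.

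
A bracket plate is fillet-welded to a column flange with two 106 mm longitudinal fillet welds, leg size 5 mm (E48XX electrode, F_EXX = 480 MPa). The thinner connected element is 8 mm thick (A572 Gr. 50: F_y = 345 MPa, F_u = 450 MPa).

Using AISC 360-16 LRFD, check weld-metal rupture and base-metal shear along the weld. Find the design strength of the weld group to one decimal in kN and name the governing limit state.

Weld metal: throat = 0.707×5 = 3.535 mm, L = 2×106 = 212 mm. φR_n = 0.75 × 0.6 × 480 × 3.535 × 212 = 161.9 kN.
Base metal shear (8 mm plate): yield φR_n = 1.0×0.6×345×8×212 = 351.1 kN; rupture φR_n = 0.75×0.6×450×8×212 = 343.4 kN; take 343.4 kN (rupture).
Governing: min(161.9, 343.4) = 161.9 kN → weld metal.

161.9 kN (weld metal governs)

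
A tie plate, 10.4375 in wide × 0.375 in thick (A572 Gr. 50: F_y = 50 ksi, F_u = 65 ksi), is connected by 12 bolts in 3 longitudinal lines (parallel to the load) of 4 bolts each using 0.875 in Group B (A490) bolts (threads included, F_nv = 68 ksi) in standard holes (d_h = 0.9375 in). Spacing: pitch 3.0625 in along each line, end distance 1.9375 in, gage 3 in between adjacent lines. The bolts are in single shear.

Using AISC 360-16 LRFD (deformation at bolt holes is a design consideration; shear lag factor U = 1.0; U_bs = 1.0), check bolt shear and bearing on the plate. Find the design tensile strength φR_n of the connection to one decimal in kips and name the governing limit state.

Bolt shear: A_b = π(0.875)²/4 = 0.60132 in². φR_n = 0.75 × 68 × 0.60132 × 12 × 1 = 368.0 kips.
Bearing (0.375 in plate, F_u = 65 ksi): end bolts L_c = 1.9375 − 0.9375/2 = 1.46875, R_n = min(1.2×1.46875×0.375×65, 2.4×0.875×0.375×65) = 42.961 kips/bolt; interior L_c = 3.0625 − 0.9375 = 2.125, R_n = 51.188 kips/bolt. φR_n = 0.75 × (3×42.961 + 9×51.188) = 442.2 kips.
Governing: min(368.0, 442.2) = 368.0 kips → bolt shear.

368.0 kips (bolt shear governs)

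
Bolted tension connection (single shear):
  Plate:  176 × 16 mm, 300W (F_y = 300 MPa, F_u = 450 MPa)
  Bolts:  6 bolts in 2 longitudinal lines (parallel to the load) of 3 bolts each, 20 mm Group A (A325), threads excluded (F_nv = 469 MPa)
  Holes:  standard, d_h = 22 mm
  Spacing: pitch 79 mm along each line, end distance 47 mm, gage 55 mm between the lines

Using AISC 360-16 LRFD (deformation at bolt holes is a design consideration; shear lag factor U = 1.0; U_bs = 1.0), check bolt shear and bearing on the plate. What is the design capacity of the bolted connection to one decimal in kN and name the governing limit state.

663.0 kN (bolt shear governs)

Bolt shear: A_b = π(20)²/4 = 314.16 mm². φR_n = 0.75 × 469 × 314.16 × 6 × 1 = 663.0 kN.
Bearing (16 mm plate, F_u = 450 MPa): end bolts L_c = 47 − 22/2 = 36, R_n = min(1.2×36×16×450, 2.4×20×16×450) = 311.04 kN/bolt; interior L_c = 79 − 22 = 57, R_n = 345.6 kN/bolt. φR_n = 0.75 × (2×311.04 + 4×345.6) = 1503.4 kN.
Governing: min(663.0, 1503.4) = 663.0 kN → bolt shear.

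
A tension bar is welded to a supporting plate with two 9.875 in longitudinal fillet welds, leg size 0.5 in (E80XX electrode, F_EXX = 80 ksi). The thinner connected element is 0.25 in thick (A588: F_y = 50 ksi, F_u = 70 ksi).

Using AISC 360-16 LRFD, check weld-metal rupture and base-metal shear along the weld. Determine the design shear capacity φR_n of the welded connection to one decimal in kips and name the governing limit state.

148.1 kips (base-metal shear governs)

Weld metal: throat = 0.707×0.5 = 0.3535 in, L = 2×9.875 = 19.75 in. φR_n = 0.75 × 0.6 × 80 × 0.3535 × 19.75 = 251.3 kips.
Base metal shear (0.25 in plate): yield φR_n = 1.0×0.6×50×0.25×19.75 = 148.1 kips; rupture φR_n = 0.75×0.6×70×0.25×19.75 = 155.5 kips; take 148.1 kips (yield).
Governing: min(251.3, 148.1) = 148.1 kips → base-metal shear.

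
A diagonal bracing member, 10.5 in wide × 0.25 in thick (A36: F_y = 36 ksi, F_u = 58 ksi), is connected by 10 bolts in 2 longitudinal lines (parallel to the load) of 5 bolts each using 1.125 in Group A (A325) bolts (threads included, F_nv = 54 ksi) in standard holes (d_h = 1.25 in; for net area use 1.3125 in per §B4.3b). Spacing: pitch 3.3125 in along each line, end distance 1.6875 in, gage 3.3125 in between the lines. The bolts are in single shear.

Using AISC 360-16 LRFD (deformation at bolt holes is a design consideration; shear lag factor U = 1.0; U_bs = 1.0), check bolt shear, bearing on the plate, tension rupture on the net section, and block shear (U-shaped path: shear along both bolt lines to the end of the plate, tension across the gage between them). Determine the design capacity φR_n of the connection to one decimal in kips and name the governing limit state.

Bolt shear: A_b = π(1.125)²/4 = 0.99402 in². φR_n = 0.75 × 54 × 0.99402 × 10 × 1 = 402.6 kips.
Bearing (0.25 in plate, F_u = 58 ksi): end bolts L_c = 1.6875 − 1.25/2 = 1.0625, R_n = min(1.2×1.0625×0.25×58, 2.4×1.125×0.25×58) = 18.488 kips/bolt; interior L_c = 3.3125 − 1.25 = 2.0625, R_n = 35.888 kips/bolt. φR_n = 0.75 × (2×18.488 + 8×35.888) = 243.1 kips.
Tension rupture (net): A_n = (10.5 − 2×1.3125)×0.25 = 1.9688 in² (U = 1.0, A_e = A_n). φR_n = 0.75 × 58 × 1.9688 = 85.6 kips.
Block shear: shear path 2×[1.6875+4×3.3125] = 2×14.9375 in, A_gv = 7.4688, A_nv = 2×(14.9375 − 4.5×1.3125)×0.25 = 4.5156 in²; tension across gage: (3.3125 − 1×1.3125)×0.25 = 0.5 in². R_n = min(0.6×58×4.5156, 0.6×36×7.4688) + 1.0×58×0.5 = min(157.14, 161.33) + 29 = 186.14 kips. φR_n = 0.75 × 186.14 = 139.6 kips.
Governing: min(402.6, 243.1, 85.6, 139.6) = 85.6 kips → net-section rupture.

85.6 kips (net-section rupture governs)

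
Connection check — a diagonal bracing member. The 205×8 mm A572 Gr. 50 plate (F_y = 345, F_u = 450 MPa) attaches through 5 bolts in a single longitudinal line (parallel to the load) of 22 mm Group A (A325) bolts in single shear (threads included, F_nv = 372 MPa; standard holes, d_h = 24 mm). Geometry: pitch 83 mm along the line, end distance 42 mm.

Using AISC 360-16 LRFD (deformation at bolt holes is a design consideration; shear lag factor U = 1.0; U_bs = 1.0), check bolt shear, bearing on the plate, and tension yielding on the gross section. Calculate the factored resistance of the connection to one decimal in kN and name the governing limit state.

509.2 kN (gross-section yield governs)

Bolt shear: A_b = π(22)²/4 = 380.13 mm². φR_n = 0.75 × 372 × 380.13 × 5 × 1 = 530.3 kN.
Bearing (8 mm plate, F_u = 450 MPa): end bolts L_c = 42 − 24/2 = 30, R_n = min(1.2×30×8×450, 2.4×22×8×450) = 129.6 kN/bolt; interior L_c = 83 − 24 = 59, R_n = 190.08 kN/bolt. φR_n = 0.75 × (1×129.6 + 4×190.08) = 667.4 kN.
Tension yield (gross): A_g = 205×8 = 1640 mm². φR_n = 0.90 × 345 × 1640 = 509.2 kN.
Governing: min(530.3, 667.4, 509.2) = 509.2 kN → gross-section yield.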